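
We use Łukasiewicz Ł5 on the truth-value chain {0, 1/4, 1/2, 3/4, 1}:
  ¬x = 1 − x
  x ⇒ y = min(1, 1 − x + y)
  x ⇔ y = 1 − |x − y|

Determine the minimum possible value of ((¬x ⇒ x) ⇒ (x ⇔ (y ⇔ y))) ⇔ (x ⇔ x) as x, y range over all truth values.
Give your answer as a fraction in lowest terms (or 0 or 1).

1/2

Take x = 1/2, y = 0:
¬x = ¬1/2 = 1/2
¬x ⇒ x = 1/2 ⇒ 1/2 = 1
y ⇔ y = 0 ⇔ 0 = 1
x ⇔ (y ⇔ y) = 1/2 ⇔ 1 = 1/2
(¬x ⇒ x) ⇒ (x ⇔ (y ⇔ y)) = 1 ⇒ 1/2 = 1/2
x ⇔ x = 1/2 ⇔ 1/2 = 1
((¬x ⇒ x) ⇒ (x ⇔ (y ⇔ y))) ⇔ (x ⇔ x) = 1/2 ⇔ 1 = 1/2
No assignment yields a value below 1/2, so this is the minimum.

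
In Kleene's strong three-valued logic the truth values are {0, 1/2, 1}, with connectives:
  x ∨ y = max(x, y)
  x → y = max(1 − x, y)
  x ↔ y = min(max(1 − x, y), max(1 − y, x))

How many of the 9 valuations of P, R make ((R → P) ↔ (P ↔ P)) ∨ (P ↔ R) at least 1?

4

P = 0, R = 0 ↦ 1  ≥
P = 0, R = 1/2 ↦ 1/2  <
P = 0, R = 1 ↦ 0  <
P = 1/2, R = 0 ↦ 1/2  <
P = 1/2, R = 1/2 ↦ 1/2  <
P = 1/2, R = 1 ↦ 1/2  <
P = 1, R = 0 ↦ 1  ≥
P = 1, R = 1/2 ↦ 1  ≥
P = 1, R = 1 ↦ 1  ≥
So 4 of the 9 assignments meet the threshold.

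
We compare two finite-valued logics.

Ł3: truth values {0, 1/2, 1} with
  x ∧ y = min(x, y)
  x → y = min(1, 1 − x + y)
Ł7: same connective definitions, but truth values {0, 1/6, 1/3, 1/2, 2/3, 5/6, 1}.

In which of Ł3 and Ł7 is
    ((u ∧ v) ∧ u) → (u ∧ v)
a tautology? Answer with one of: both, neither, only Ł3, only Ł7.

In Ł3: every assignment gives 1 — tautology.
In Ł7: every assignment gives 1 — tautology.

both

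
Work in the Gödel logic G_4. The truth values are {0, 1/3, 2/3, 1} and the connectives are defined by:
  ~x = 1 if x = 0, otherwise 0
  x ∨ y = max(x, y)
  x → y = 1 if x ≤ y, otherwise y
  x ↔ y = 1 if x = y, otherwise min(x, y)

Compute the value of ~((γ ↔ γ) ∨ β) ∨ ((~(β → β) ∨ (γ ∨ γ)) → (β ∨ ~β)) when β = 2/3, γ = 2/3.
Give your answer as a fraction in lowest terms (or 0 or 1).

1

γ ↔ γ = 2/3 ↔ 2/3 = 1
(γ ↔ γ) ∨ β = 1 ∨ 2/3 = 1
~((γ ↔ γ) ∨ β) = ~1 = 0
β → β = 2/3 → 2/3 = 1
~(β → β) = ~1 = 0
γ ∨ γ = 2/3 ∨ 2/3 = 2/3
~(β → β) ∨ (γ ∨ γ) = 0 ∨ 2/3 = 2/3
~β = ~2/3 = 0
β ∨ ~β = 2/3 ∨ 0 = 2/3
(~(β → β) ∨ (γ ∨ γ)) → (β ∨ ~β) = 2/3 → 2/3 = 1
~((γ ↔ γ) ∨ β) ∨ ((~(β → β) ∨ (γ ∨ γ)) → (β ∨ ~β)) = 0 ∨ 1 = 1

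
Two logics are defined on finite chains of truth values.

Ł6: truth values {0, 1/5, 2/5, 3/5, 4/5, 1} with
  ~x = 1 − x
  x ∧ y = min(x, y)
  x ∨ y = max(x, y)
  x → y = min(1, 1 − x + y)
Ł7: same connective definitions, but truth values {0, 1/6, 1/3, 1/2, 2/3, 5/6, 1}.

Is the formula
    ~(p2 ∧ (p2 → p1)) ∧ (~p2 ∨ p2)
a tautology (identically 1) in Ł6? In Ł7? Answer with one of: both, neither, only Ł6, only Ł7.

neither

In Ł6: at p1 = 0, p2 = 1/5 the value is 4/5 — not a tautology.
In Ł7: at p1 = 0, p2 = 1/6 the value is 5/6 — not a tautology.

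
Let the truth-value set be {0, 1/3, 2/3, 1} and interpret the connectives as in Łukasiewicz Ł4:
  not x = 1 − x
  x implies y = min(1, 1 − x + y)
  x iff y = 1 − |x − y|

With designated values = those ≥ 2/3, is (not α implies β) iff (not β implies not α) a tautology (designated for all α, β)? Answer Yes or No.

Counterexample: take α = 0, β = 0.
not α = not 0 = 1
not α implies β = 1 implies 0 = 0
not β = not 0 = 1
not α = not 0 = 1
not β implies not α = 1 implies 1 = 1
(not α implies β) iff (not β implies not α) = 0 iff 1 = 0
This gives 0, which is below 2/3.

No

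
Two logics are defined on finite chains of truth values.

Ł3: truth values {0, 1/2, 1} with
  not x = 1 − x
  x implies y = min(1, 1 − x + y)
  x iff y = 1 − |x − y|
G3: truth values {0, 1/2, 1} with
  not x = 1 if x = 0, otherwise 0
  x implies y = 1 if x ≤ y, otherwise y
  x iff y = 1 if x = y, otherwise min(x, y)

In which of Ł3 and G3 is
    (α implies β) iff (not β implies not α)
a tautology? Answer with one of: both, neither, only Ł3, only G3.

In Ł3: every assignment gives 1 — tautology.
In G3: at α = 1, β = 1/2 the value is 1/2 — not a tautology.

only Ł3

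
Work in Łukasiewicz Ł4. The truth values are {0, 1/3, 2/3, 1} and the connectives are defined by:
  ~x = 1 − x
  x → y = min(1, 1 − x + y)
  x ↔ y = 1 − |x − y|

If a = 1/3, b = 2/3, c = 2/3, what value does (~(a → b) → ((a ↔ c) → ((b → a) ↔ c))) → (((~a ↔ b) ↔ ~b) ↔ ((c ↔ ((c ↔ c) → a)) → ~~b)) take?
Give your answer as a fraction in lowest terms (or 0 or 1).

a → b = 1/3 → 2/3 = 1
~(a → b) = ~1 = 0
a ↔ c = 1/3 ↔ 2/3 = 2/3
b → a = 2/3 → 1/3 = 2/3
(b → a) ↔ c = 2/3 ↔ 2/3 = 1
(a ↔ c) → ((b → a) ↔ c) = 2/3 → 1 = 1
~(a → b) → ((a ↔ c) → ((b → a) ↔ c)) = 0 → 1 = 1
~a = ~1/3 = 2/3
~a ↔ b = 2/3 ↔ 2/3 = 1
~b = ~2/3 = 1/3
(~a ↔ b) ↔ ~b = 1 ↔ 1/3 = 1/3
c ↔ c = 2/3 ↔ 2/3 = 1
(c ↔ c) → a = 1 → 1/3 = 1/3
c ↔ ((c ↔ c) → a) = 2/3 ↔ 1/3 = 2/3
~b = ~2/3 = 1/3
~~b = ~1/3 = 2/3
(c ↔ ((c ↔ c) → a)) → ~~b = 2/3 → 2/3 = 1
((~a ↔ b) ↔ ~b) ↔ ((c ↔ ((c ↔ c) → a)) → ~~b) = 1/3 ↔ 1 = 1/3
(~(a → b) → ((a ↔ c) → ((b → a) ↔ c))) → (((~a ↔ b) ↔ ~b) ↔ ((c ↔ ((c ↔ c) → a)) → ~~b)) = 1 → 1/3 = 1/3

1/3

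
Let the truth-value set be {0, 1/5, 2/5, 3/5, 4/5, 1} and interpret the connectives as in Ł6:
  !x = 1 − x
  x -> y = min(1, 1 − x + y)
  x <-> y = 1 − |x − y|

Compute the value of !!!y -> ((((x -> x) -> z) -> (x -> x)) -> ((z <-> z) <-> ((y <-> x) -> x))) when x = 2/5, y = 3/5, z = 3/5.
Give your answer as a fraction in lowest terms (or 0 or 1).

1

!y = !3/5 = 2/5
!!y = !2/5 = 3/5
!!!y = !3/5 = 2/5
x -> x = 2/5 -> 2/5 = 1
(x -> x) -> z = 1 -> 3/5 = 3/5
x -> x = 2/5 -> 2/5 = 1
((x -> x) -> z) -> (x -> x) = 3/5 -> 1 = 1
z <-> z = 3/5 <-> 3/5 = 1
y <-> x = 3/5 <-> 2/5 = 4/5
(y <-> x) -> x = 4/5 -> 2/5 = 3/5
(z <-> z) <-> ((y <-> x) -> x) = 1 <-> 3/5 = 3/5
(((x -> x) -> z) -> (x -> x)) -> ((z <-> z) <-> ((y <-> x) -> x)) = 1 -> 3/5 = 3/5
!!!y -> ((((x -> x) -> z) -> (x -> x)) -> ((z <-> z) <-> ((y <-> x) -> x))) = 2/5 -> 3/5 = 1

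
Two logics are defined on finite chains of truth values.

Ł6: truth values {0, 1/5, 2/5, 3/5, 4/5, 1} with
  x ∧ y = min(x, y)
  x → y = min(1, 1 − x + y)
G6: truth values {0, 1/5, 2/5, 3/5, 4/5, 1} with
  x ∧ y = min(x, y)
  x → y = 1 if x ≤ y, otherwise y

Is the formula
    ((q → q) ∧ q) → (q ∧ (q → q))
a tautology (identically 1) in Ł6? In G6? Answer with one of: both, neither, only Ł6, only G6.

both

In Ł6: every assignment gives 1 — tautology.
In G6: every assignment gives 1 — tautology.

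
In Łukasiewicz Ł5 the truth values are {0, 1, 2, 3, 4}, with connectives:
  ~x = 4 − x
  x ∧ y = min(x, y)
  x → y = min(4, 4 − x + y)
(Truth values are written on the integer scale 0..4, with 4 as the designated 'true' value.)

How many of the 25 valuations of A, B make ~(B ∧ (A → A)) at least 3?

value 4: 5 assignments (counts)
value 3: 5 assignments (counts)
value 2: 5 assignments
value 1: 5 assignments
value 0: 5 assignments
So 10 of the 25 assignments meet the threshold.

10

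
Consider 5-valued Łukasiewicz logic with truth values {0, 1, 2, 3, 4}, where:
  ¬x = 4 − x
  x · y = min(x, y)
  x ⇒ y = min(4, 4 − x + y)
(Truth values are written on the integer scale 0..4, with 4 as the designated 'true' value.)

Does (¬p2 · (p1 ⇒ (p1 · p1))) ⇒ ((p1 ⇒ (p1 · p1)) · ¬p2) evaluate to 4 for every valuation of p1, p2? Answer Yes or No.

Yes

At p1 = 0, p2 = 3, for instance:
¬p2 = ¬3 = 1
p1 · p1 = 0 · 0 = 0
p1 ⇒ (p1 · p1) = 0 ⇒ 0 = 4
¬p2 · (p1 ⇒ (p1 · p1)) = 1 · 4 = 1
(p1 ⇒ (p1 · p1)) · ¬p2 = 4 · 1 = 1
(¬p2 · (p1 ⇒ (p1 · p1))) ⇒ ((p1 ⇒ (p1 · p1)) · ¬p2) = 1 ⇒ 1 = 4
and checking the remaining 24 assignments likewise gives ≥ 4 in every case.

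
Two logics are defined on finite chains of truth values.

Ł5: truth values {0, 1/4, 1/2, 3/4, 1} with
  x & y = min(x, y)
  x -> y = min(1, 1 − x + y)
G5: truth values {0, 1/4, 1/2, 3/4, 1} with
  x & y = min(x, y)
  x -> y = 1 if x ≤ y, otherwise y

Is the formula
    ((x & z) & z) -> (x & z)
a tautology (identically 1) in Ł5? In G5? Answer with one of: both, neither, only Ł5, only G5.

In Ł5: every assignment gives 1 — tautology.
In G5: every assignment gives 1 — tautology.

both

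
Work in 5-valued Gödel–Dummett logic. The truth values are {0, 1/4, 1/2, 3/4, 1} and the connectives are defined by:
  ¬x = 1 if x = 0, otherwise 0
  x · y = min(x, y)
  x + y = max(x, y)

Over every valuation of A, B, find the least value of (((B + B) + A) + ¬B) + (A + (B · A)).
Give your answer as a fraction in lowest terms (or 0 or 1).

Take A = 0, B = 1/4:
B + B = 1/4 + 1/4 = 1/4
(B + B) + A = 1/4 + 0 = 1/4
¬B = ¬1/4 = 0
((B + B) + A) + ¬B = 1/4 + 0 = 1/4
B · A = 1/4 · 0 = 0
A + (B · A) = 0 + 0 = 0
(((B + B) + A) + ¬B) + (A + (B · A)) = 1/4 + 0 = 1/4
No assignment yields a value below 1/4, so this is the minimum.

1/4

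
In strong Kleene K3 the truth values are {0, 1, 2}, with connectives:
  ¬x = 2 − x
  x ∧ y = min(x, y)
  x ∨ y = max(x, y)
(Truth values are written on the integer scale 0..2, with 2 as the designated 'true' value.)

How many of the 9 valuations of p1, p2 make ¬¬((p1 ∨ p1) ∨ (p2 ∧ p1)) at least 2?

p1 = 0, p2 = 0 ↦ 0  <
p1 = 0, p2 = 1 ↦ 0  <
p1 = 0, p2 = 2 ↦ 0  <
p1 = 1, p2 = 0 ↦ 1  <
p1 = 1, p2 = 1 ↦ 1  <
p1 = 1, p2 = 2 ↦ 1  <
p1 = 2, p2 = 0 ↦ 2  ≥
p1 = 2, p2 = 1 ↦ 2  ≥
p1 = 2, p2 = 2 ↦ 2  ≥
So 3 of the 9 assignments meet the threshold.

3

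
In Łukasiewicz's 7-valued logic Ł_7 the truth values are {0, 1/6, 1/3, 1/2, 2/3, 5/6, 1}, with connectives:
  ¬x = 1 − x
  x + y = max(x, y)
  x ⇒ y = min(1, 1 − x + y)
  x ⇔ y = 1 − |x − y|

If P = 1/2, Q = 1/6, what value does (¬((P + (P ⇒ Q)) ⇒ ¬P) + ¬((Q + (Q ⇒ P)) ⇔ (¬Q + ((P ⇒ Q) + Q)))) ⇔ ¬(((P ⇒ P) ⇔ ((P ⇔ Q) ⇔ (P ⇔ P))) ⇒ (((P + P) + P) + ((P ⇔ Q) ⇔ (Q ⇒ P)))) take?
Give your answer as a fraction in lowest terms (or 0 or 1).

P ⇒ Q = 1/2 ⇒ 1/6 = 2/3
P + (P ⇒ Q) = 1/2 + 2/3 = 2/3
¬P = ¬1/2 = 1/2
(P + (P ⇒ Q)) ⇒ ¬P = 2/3 ⇒ 1/2 = 5/6
¬((P + (P ⇒ Q)) ⇒ ¬P) = ¬5/6 = 1/6
Q ⇒ P = 1/6 ⇒ 1/2 = 1
Q + (Q ⇒ P) = 1/6 + 1 = 1
¬Q = ¬1/6 = 5/6
P ⇒ Q = 1/2 ⇒ 1/6 = 2/3
(P ⇒ Q) + Q = 2/3 + 1/6 = 2/3
¬Q + ((P ⇒ Q) + Q) = 5/6 + 2/3 = 5/6
(Q + (Q ⇒ P)) ⇔ (¬Q + ((P ⇒ Q) + Q)) = 1 ⇔ 5/6 = 5/6
¬((Q + (Q ⇒ P)) ⇔ (¬Q + ((P ⇒ Q) + Q))) = ¬5/6 = 1/6
¬((P + (P ⇒ Q)) ⇒ ¬P) + ¬((Q + (Q ⇒ P)) ⇔ (¬Q + ((P ⇒ Q) + Q))) = 1/6 + 1/6 = 1/6
P ⇒ P = 1/2 ⇒ 1/2 = 1
P ⇔ Q = 1/2 ⇔ 1/6 = 2/3
P ⇔ P = 1/2 ⇔ 1/2 = 1
(P ⇔ Q) ⇔ (P ⇔ P) = 2/3 ⇔ 1 = 2/3
(P ⇒ P) ⇔ ((P ⇔ Q) ⇔ (P ⇔ P)) = 1 ⇔ 2/3 = 2/3
P + P = 1/2 + 1/2 = 1/2
(P + P) + P = 1/2 + 1/2 = 1/2
P ⇔ Q = 1/2 ⇔ 1/6 = 2/3
Q ⇒ P = 1/6 ⇒ 1/2 = 1
(P ⇔ Q) ⇔ (Q ⇒ P) = 2/3 ⇔ 1 = 2/3
((P + P) + P) + ((P ⇔ Q) ⇔ (Q ⇒ P)) = 1/2 + 2/3 = 2/3
((P ⇒ P) ⇔ ((P ⇔ Q) ⇔ (P ⇔ P))) ⇒ (((P + P) + P) + ((P ⇔ Q) ⇔ (Q ⇒ P))) = 2/3 ⇒ 2/3 = 1
¬(((P ⇒ P) ⇔ ((P ⇔ Q) ⇔ (P ⇔ P))) ⇒ (((P + P) + P) + ((P ⇔ Q) ⇔ (Q ⇒ P)))) = ¬1 = 0
(¬((P + (P ⇒ Q)) ⇒ ¬P) + ¬((Q + (Q ⇒ P)) ⇔ (¬Q + ((P ⇒ Q) + Q)))) ⇔ ¬(((P ⇒ P) ⇔ ((P ⇔ Q) ⇔ (P ⇔ P))) ⇒ (((P + P) + P) + ((P ⇔ Q) ⇔ (Q ⇒ P)))) = 1/6 ⇔ 0 = 5/6

5/6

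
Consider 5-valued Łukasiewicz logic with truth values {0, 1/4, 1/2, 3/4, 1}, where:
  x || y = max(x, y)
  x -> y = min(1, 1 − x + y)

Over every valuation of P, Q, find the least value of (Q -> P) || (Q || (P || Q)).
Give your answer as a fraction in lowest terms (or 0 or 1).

1/2

Take P = 0, Q = 1/2:
Q -> P = 1/2 -> 0 = 1/2
P || Q = 0 || 1/2 = 1/2
Q || (P || Q) = 1/2 || 1/2 = 1/2
(Q -> P) || (Q || (P || Q)) = 1/2 || 1/2 = 1/2
No assignment yields a value below 1/2, so this is the minimum.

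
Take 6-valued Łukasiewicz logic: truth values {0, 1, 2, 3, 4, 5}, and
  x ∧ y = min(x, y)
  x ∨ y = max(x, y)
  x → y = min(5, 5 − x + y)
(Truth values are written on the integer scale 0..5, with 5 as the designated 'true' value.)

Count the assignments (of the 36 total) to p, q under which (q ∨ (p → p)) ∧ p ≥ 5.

6

value 5: 6 assignments (counts)
value 4: 6 assignments
value 3: 6 assignments
value 2: 6 assignments
value 1: 6 assignments
value 0: 6 assignments
So 6 of the 36 assignments meet the threshold.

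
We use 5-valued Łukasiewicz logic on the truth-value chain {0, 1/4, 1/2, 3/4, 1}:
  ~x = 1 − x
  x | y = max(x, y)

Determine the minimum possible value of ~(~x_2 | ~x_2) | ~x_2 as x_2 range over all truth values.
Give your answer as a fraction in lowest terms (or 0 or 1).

Take x_2 = 1/2:
~x_2 = ~1/2 = 1/2
~x_2 = ~1/2 = 1/2
~x_2 | ~x_2 = 1/2 | 1/2 = 1/2
~(~x_2 | ~x_2) = ~1/2 = 1/2
~x_2 = ~1/2 = 1/2
~(~x_2 | ~x_2) | ~x_2 = 1/2 | 1/2 = 1/2
No assignment yields a value below 1/2, so this is the minimum.

1/2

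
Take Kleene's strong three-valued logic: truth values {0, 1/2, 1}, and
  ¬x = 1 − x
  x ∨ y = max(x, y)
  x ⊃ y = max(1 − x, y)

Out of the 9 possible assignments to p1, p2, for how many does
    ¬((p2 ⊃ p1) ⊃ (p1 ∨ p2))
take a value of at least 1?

p1 = 0, p2 = 0 ↦ 1  ≥
p1 = 0, p2 = 1/2 ↦ 1/2  <
p1 = 0, p2 = 1 ↦ 0  <
p1 = 1/2, p2 = 0 ↦ 1/2  <
p1 = 1/2, p2 = 1/2 ↦ 1/2  <
p1 = 1/2, p2 = 1 ↦ 0  <
p1 = 1, p2 = 0 ↦ 0  <
p1 = 1, p2 = 1/2 ↦ 0  <
p1 = 1, p2 = 1 ↦ 0  <
So 1 of the 9 assignments meets the threshold.

1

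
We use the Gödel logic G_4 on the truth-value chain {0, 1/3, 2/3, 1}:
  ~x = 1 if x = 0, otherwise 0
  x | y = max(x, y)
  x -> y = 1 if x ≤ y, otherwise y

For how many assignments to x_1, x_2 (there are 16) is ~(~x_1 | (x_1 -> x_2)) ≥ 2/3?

x_1 = 0, x_2 = 0 ↦ 0  <
x_1 = 0, x_2 = 1/3 ↦ 0  <
x_1 = 0, x_2 = 2/3 ↦ 0  <
x_1 = 0, x_2 = 1 ↦ 0  <
x_1 = 1/3, x_2 = 0 ↦ 1  ≥
x_1 = 1/3, x_2 = 1/3 ↦ 0  <
x_1 = 1/3, x_2 = 2/3 ↦ 0  <
x_1 = 1/3, x_2 = 1 ↦ 0  <
x_1 = 2/3, x_2 = 0 ↦ 1  ≥
x_1 = 2/3, x_2 = 1/3 ↦ 0  <
x_1 = 2/3, x_2 = 2/3 ↦ 0  <
x_1 = 2/3, x_2 = 1 ↦ 0  <
x_1 = 1, x_2 = 0 ↦ 1  ≥
x_1 = 1, x_2 = 1/3 ↦ 0  <
x_1 = 1, x_2 = 2/3 ↦ 0  <
x_1 = 1, x_2 = 1 ↦ 0  <
So 3 of the 16 assignments meet the threshold.

3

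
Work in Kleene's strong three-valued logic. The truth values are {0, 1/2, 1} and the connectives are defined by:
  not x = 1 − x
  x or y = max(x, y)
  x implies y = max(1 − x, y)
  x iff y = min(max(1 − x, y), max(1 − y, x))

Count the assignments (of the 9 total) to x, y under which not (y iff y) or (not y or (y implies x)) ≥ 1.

x = 0, y = 0 ↦ 1  ≥
x = 0, y = 1/2 ↦ 1/2  <
x = 0, y = 1 ↦ 0  <
x = 1/2, y = 0 ↦ 1  ≥
x = 1/2, y = 1/2 ↦ 1/2  <
x = 1/2, y = 1 ↦ 1/2  <
x = 1, y = 0 ↦ 1  ≥
x = 1, y = 1/2 ↦ 1  ≥
x = 1, y = 1 ↦ 1  ≥
So 5 of the 9 assignments meet the threshold.

5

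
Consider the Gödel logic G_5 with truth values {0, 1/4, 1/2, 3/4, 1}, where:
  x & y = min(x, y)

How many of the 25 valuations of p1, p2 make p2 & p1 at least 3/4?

4

value 1: 1 assignment (counts)
value 3/4: 3 assignments (counts)
value 1/2: 5 assignments
value 1/4: 7 assignments
value 0: 9 assignments
So 4 of the 25 assignments meet the threshold.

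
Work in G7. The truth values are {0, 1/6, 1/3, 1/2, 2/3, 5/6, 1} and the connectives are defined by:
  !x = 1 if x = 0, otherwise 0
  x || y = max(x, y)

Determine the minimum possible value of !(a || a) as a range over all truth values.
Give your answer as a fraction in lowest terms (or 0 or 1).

Take a = 1/6:
a || a = 1/6 || 1/6 = 1/6
!(a || a) = !1/6 = 0
No assignment yields a value below 0, so this is the minimum.

0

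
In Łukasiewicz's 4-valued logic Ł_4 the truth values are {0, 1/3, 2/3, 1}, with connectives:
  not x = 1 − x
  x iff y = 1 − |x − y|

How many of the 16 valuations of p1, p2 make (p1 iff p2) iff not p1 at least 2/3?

p1 = 0, p2 = 0 ↦ 1  ≥
p1 = 0, p2 = 1/3 ↦ 2/3  ≥
p1 = 0, p2 = 2/3 ↦ 1/3  <
p1 = 0, p2 = 1 ↦ 0  <
p1 = 1/3, p2 = 0 ↦ 1  ≥
p1 = 1/3, p2 = 1/3 ↦ 2/3  ≥
p1 = 1/3, p2 = 2/3 ↦ 1  ≥
p1 = 1/3, p2 = 1 ↦ 2/3  ≥
p1 = 2/3, p2 = 0 ↦ 1  ≥
p1 = 2/3, p2 = 1/3 ↦ 2/3  ≥
p1 = 2/3, p2 = 2/3 ↦ 1/3  <
p1 = 2/3, p2 = 1 ↦ 2/3  ≥
p1 = 1, p2 = 0 ↦ 1  ≥
p1 = 1, p2 = 1/3 ↦ 2/3  ≥
p1 = 1, p2 = 2/3 ↦ 1/3  <
p1 = 1, p2 = 1 ↦ 0  <
So 11 of the 16 assignments meet the threshold.

11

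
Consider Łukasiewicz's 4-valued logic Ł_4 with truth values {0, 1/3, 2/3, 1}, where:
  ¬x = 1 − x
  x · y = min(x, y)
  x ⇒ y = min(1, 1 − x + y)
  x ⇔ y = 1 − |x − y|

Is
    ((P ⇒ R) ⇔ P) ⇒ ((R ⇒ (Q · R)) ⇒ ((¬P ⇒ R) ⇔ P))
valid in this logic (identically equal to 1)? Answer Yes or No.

No

Counterexample: take P = 2/3, Q = 1/3, R = 1/3.
P ⇒ R = 2/3 ⇒ 1/3 = 2/3
(P ⇒ R) ⇔ P = 2/3 ⇔ 2/3 = 1
Q · R = 1/3 · 1/3 = 1/3
R ⇒ (Q · R) = 1/3 ⇒ 1/3 = 1
¬P = ¬2/3 = 1/3
¬P ⇒ R = 1/3 ⇒ 1/3 = 1
(¬P ⇒ R) ⇔ P = 1 ⇔ 2/3 = 2/3
(R ⇒ (Q · R)) ⇒ ((¬P ⇒ R) ⇔ P) = 1 ⇒ 2/3 = 2/3
((P ⇒ R) ⇔ P) ⇒ ((R ⇒ (Q · R)) ⇒ ((¬P ⇒ R) ⇔ P)) = 1 ⇒ 2/3 = 2/3
This gives 2/3 ≠ 1.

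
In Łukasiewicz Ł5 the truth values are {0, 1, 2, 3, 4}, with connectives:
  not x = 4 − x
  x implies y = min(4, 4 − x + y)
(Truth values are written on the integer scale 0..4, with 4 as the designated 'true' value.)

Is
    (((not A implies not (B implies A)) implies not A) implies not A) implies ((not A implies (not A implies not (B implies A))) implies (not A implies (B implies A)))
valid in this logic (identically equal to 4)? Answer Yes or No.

Counterexample: take A = 0, B = 3.
not A = not 0 = 4
B implies A = 3 implies 0 = 1
not (B implies A) = not 1 = 3
not A implies not (B implies A) = 4 implies 3 = 3
not A = not 0 = 4
(not A implies not (B implies A)) implies not A = 3 implies 4 = 4
not A = not 0 = 4
((not A implies not (B implies A)) implies not A) implies not A = 4 implies 4 = 4
not A = not 0 = 4
not A = not 0 = 4
B implies A = 3 implies 0 = 1
not (B implies A) = not 1 = 3
not A implies not (B implies A) = 4 implies 3 = 3
not A implies (not A implies not (B implies A)) = 4 implies 3 = 3
not A = not 0 = 4
B implies A = 3 implies 0 = 1
not A implies (B implies A) = 4 implies 1 = 1
(not A implies (not A implies not (B implies A))) implies (not A implies (B implies A)) = 3 implies 1 = 2
(((not A implies not (B implies A)) implies not A) implies not A) implies ((not A implies (not A implies not (B implies A))) implies (not A implies (B implies A))) = 4 implies 2 = 2
This gives 2 ≠ 4.

No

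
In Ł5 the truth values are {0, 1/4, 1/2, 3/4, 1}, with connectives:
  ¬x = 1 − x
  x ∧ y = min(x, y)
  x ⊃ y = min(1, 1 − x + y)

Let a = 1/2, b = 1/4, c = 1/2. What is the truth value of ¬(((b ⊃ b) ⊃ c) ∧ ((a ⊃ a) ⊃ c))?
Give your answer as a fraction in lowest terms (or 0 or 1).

b ⊃ b = 1/4 ⊃ 1/4 = 1
(b ⊃ b) ⊃ c = 1 ⊃ 1/2 = 1/2
a ⊃ a = 1/2 ⊃ 1/2 = 1
(a ⊃ a) ⊃ c = 1 ⊃ 1/2 = 1/2
((b ⊃ b) ⊃ c) ∧ ((a ⊃ a) ⊃ c) = 1/2 ∧ 1/2 = 1/2
¬(((b ⊃ b) ⊃ c) ∧ ((a ⊃ a) ⊃ c)) = ¬1/2 = 1/2

1/2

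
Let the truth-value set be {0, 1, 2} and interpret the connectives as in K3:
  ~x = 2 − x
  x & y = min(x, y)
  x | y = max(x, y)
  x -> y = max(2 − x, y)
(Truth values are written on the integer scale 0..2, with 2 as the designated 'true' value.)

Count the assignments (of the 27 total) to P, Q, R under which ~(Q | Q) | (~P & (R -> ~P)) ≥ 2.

15

value 2: 15 assignments (counts)
value 1: 9 assignments
value 0: 3 assignments
So 15 of the 27 assignments meet the threshold.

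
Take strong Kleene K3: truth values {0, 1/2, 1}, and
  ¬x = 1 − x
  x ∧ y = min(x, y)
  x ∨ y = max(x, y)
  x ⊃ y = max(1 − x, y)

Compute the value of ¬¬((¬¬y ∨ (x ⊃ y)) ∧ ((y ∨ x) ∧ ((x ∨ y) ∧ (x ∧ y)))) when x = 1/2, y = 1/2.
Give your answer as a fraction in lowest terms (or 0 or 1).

1/2

¬y = ¬1/2 = 1/2
¬¬y = ¬1/2 = 1/2
x ⊃ y = 1/2 ⊃ 1/2 = 1/2
¬¬y ∨ (x ⊃ y) = 1/2 ∨ 1/2 = 1/2
y ∨ x = 1/2 ∨ 1/2 = 1/2
x ∨ y = 1/2 ∨ 1/2 = 1/2
x ∧ y = 1/2 ∧ 1/2 = 1/2
(x ∨ y) ∧ (x ∧ y) = 1/2 ∧ 1/2 = 1/2
(y ∨ x) ∧ ((x ∨ y) ∧ (x ∧ y)) = 1/2 ∧ 1/2 = 1/2
(¬¬y ∨ (x ⊃ y)) ∧ ((y ∨ x) ∧ ((x ∨ y) ∧ (x ∧ y))) = 1/2 ∧ 1/2 = 1/2
¬((¬¬y ∨ (x ⊃ y)) ∧ ((y ∨ x) ∧ ((x ∨ y) ∧ (x ∧ y)))) = ¬1/2 = 1/2
¬¬((¬¬y ∨ (x ⊃ y)) ∧ ((y ∨ x) ∧ ((x ∨ y) ∧ (x ∧ y)))) = ¬1/2 = 1/2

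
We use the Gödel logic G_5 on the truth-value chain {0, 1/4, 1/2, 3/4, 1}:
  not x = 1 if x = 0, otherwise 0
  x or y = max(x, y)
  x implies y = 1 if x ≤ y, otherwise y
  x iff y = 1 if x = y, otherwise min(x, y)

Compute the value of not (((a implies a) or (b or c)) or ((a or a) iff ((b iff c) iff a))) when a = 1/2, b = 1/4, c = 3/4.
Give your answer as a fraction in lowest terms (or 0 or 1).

0

a implies a = 1/2 implies 1/2 = 1
b or c = 1/4 or 3/4 = 3/4
(a implies a) or (b or c) = 1 or 3/4 = 1
a or a = 1/2 or 1/2 = 1/2
b iff c = 1/4 iff 3/4 = 1/4
(b iff c) iff a = 1/4 iff 1/2 = 1/4
(a or a) iff ((b iff c) iff a) = 1/2 iff 1/4 = 1/4
((a implies a) or (b or c)) or ((a or a) iff ((b iff c) iff a)) = 1 or 1/4 = 1
not (((a implies a) or (b or c)) or ((a or a) iff ((b iff c) iff a))) = not 1 = 0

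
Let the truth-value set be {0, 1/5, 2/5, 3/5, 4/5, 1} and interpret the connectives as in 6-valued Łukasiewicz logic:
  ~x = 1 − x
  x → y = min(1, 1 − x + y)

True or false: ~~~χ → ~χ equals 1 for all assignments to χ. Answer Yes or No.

χ = 0 ↦ 1
χ = 1/5 ↦ 1
χ = 2/5 ↦ 1
χ = 3/5 ↦ 1
χ = 4/5 ↦ 1
χ = 1 ↦ 1
Every assignment gives a value ≥ 1.

Yes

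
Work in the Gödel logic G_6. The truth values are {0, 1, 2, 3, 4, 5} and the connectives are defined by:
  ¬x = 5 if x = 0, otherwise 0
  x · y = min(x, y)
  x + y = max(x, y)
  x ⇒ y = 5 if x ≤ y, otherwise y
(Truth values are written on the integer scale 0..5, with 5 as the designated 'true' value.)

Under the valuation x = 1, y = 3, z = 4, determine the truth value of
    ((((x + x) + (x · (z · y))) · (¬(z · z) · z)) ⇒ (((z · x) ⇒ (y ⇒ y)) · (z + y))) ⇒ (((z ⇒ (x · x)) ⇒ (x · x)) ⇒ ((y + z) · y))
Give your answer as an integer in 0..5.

x + x = 1 + 1 = 1
z · y = 4 · 3 = 3
x · (z · y) = 1 · 3 = 1
(x + x) + (x · (z · y)) = 1 + 1 = 1
z · z = 4 · 4 = 4
¬(z · z) = ¬4 = 0
¬(z · z) · z = 0 · 4 = 0
((x + x) + (x · (z · y))) · (¬(z · z) · z) = 1 · 0 = 0
z · x = 4 · 1 = 1
y ⇒ y = 3 ⇒ 3 = 5
(z · x) ⇒ (y ⇒ y) = 1 ⇒ 5 = 5
z + y = 4 + 3 = 4
((z · x) ⇒ (y ⇒ y)) · (z + y) = 5 · 4 = 4
(((x + x) + (x · (z · y))) · (¬(z · z) · z)) ⇒ (((z · x) ⇒ (y ⇒ y)) · (z + y)) = 0 ⇒ 4 = 5
x · x = 1 · 1 = 1
z ⇒ (x · x) = 4 ⇒ 1 = 1
x · x = 1 · 1 = 1
(z ⇒ (x · x)) ⇒ (x · x) = 1 ⇒ 1 = 5
y + z = 3 + 4 = 4
(y + z) · y = 4 · 3 = 3
((z ⇒ (x · x)) ⇒ (x · x)) ⇒ ((y + z) · y) = 5 ⇒ 3 = 3
((((x + x) + (x · (z · y))) · (¬(z · z) · z)) ⇒ (((z · x) ⇒ (y ⇒ y)) · (z + y))) ⇒ (((z ⇒ (x · x)) ⇒ (x · x)) ⇒ ((y + z) · y)) = 5 ⇒ 3 = 3

3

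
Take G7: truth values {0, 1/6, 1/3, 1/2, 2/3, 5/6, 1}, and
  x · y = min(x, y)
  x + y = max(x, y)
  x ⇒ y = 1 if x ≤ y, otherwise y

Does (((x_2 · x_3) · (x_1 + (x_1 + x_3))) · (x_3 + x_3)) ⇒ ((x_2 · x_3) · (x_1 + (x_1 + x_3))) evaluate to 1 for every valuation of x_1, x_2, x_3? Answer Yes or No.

Yes

At x_1 = 5/6, x_2 = 1/3, x_3 = 1/6, for instance:
x_2 · x_3 = 1/3 · 1/6 = 1/6
x_1 + x_3 = 5/6 + 1/6 = 5/6
x_1 + (x_1 + x_3) = 5/6 + 5/6 = 5/6
(x_2 · x_3) · (x_1 + (x_1 + x_3)) = 1/6 · 5/6 = 1/6
x_3 + x_3 = 1/6 + 1/6 = 1/6
((x_2 · x_3) · (x_1 + (x_1 + x_3))) · (x_3 + x_3) = 1/6 · 1/6 = 1/6
(((x_2 · x_3) · (x_1 + (x_1 + x_3))) · (x_3 + x_3)) ⇒ ((x_2 · x_3) · (x_1 + (x_1 + x_3))) = 1/6 ⇒ 1/6 = 1
and checking the remaining 342 assignments likewise gives ≥ 1 in every case.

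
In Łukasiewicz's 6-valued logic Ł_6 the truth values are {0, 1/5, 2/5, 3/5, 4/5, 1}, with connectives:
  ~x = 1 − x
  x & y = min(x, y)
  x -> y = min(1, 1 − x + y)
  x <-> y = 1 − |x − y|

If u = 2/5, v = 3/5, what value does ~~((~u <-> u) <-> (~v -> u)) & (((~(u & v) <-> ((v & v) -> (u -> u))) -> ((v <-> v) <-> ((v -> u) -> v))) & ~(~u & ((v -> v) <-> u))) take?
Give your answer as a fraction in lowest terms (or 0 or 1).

3/5

~u = ~2/5 = 3/5
~u <-> u = 3/5 <-> 2/5 = 4/5
~v = ~3/5 = 2/5
~v -> u = 2/5 -> 2/5 = 1
(~u <-> u) <-> (~v -> u) = 4/5 <-> 1 = 4/5
~((~u <-> u) <-> (~v -> u)) = ~4/5 = 1/5
~~((~u <-> u) <-> (~v -> u)) = ~1/5 = 4/5
u & v = 2/5 & 3/5 = 2/5
~(u & v) = ~2/5 = 3/5
v & v = 3/5 & 3/5 = 3/5
u -> u = 2/5 -> 2/5 = 1
(v & v) -> (u -> u) = 3/5 -> 1 = 1
~(u & v) <-> ((v & v) -> (u -> u)) = 3/5 <-> 1 = 3/5
v <-> v = 3/5 <-> 3/5 = 1
v -> u = 3/5 -> 2/5 = 4/5
(v -> u) -> v = 4/5 -> 3/5 = 4/5
(v <-> v) <-> ((v -> u) -> v) = 1 <-> 4/5 = 4/5
(~(u & v) <-> ((v & v) -> (u -> u))) -> ((v <-> v) <-> ((v -> u) -> v)) = 3/5 -> 4/5 = 1
~u = ~2/5 = 3/5
v -> v = 3/5 -> 3/5 = 1
(v -> v) <-> u = 1 <-> 2/5 = 2/5
~u & ((v -> v) <-> u) = 3/5 & 2/5 = 2/5
~(~u & ((v -> v) <-> u)) = ~2/5 = 3/5
((~(u & v) <-> ((v & v) -> (u -> u))) -> ((v <-> v) <-> ((v -> u) -> v))) & ~(~u & ((v -> v) <-> u)) = 1 & 3/5 = 3/5
~~((~u <-> u) <-> (~v -> u)) & (((~(u & v) <-> ((v & v) -> (u -> u))) -> ((v <-> v) <-> ((v -> u) -> v))) & ~(~u & ((v -> v) <-> u))) = 4/5 & 3/5 = 3/5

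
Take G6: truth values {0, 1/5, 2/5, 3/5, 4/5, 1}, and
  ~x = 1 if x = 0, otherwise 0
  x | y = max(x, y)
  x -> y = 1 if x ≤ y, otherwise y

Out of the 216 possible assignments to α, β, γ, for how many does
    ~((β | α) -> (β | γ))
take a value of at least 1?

5

value 1: 5 assignments (counts)
value 0: 211 assignments
So 5 of the 216 assignments meet the threshold.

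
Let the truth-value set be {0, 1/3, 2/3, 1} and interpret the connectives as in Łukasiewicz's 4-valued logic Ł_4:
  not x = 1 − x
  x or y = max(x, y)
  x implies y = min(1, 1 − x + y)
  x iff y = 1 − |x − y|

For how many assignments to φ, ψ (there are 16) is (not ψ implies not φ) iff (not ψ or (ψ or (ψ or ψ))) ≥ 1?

7

φ = 0, ψ = 0 ↦ 1  ≥
φ = 0, ψ = 1/3 ↦ 2/3  <
φ = 0, ψ = 2/3 ↦ 2/3  <
φ = 0, ψ = 1 ↦ 1  ≥
φ = 1/3, ψ = 0 ↦ 2/3  <
φ = 1/3, ψ = 1/3 ↦ 2/3  <
φ = 1/3, ψ = 2/3 ↦ 2/3  <
φ = 1/3, ψ = 1 ↦ 1  ≥
φ = 2/3, ψ = 0 ↦ 1/3  <
φ = 2/3, ψ = 1/3 ↦ 1  ≥
φ = 2/3, ψ = 2/3 ↦ 2/3  <
φ = 2/3, ψ = 1 ↦ 1  ≥
φ = 1, ψ = 0 ↦ 0  <
φ = 1, ψ = 1/3 ↦ 2/3  <
φ = 1, ψ = 2/3 ↦ 1  ≥
φ = 1, ψ = 1 ↦ 1  ≥
So 7 of the 16 assignments meet the threshold.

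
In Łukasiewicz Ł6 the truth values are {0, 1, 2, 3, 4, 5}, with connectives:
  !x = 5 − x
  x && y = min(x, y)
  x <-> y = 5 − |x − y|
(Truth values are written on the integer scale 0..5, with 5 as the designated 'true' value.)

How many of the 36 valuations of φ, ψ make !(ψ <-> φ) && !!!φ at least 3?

6

value 5: 1 assignment (counts)
value 4: 2 assignments (counts)
value 3: 3 assignments (counts)
value 2: 7 assignments
value 1: 12 assignments
value 0: 11 assignments
So 6 of the 36 assignments meet the threshold.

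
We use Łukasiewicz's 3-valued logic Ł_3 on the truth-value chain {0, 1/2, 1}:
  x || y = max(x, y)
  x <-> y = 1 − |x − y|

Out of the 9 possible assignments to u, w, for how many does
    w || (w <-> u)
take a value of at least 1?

u = 0, w = 0 ↦ 1  ≥
u = 0, w = 1/2 ↦ 1/2  <
u = 0, w = 1 ↦ 1  ≥
u = 1/2, w = 0 ↦ 1/2  <
u = 1/2, w = 1/2 ↦ 1  ≥
u = 1/2, w = 1 ↦ 1  ≥
u = 1, w = 0 ↦ 0  <
u = 1, w = 1/2 ↦ 1/2  <
u = 1, w = 1 ↦ 1  ≥
So 5 of the 9 assignments meet the threshold.

5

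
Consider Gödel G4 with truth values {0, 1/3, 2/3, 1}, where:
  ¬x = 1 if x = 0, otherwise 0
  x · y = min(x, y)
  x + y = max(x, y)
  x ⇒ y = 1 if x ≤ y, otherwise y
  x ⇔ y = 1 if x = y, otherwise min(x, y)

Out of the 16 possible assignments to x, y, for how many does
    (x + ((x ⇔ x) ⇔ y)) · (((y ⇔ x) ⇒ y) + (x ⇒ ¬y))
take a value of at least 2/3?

x = 0, y = 0 ↦ 0  <
x = 0, y = 1/3 ↦ 1/3  <
x = 0, y = 2/3 ↦ 2/3  ≥
x = 0, y = 1 ↦ 1  ≥
x = 1/3, y = 0 ↦ 1/3  <
x = 1/3, y = 1/3 ↦ 1/3  <
x = 1/3, y = 2/3 ↦ 2/3  ≥
x = 1/3, y = 1 ↦ 1  ≥
x = 2/3, y = 0 ↦ 2/3  ≥
x = 2/3, y = 1/3 ↦ 2/3  ≥
x = 2/3, y = 2/3 ↦ 2/3  ≥
x = 2/3, y = 1 ↦ 1  ≥
x = 1, y = 0 ↦ 1  ≥
x = 1, y = 1/3 ↦ 1  ≥
x = 1, y = 2/3 ↦ 1  ≥
x = 1, y = 1 ↦ 1  ≥
So 12 of the 16 assignments meet the threshold.

12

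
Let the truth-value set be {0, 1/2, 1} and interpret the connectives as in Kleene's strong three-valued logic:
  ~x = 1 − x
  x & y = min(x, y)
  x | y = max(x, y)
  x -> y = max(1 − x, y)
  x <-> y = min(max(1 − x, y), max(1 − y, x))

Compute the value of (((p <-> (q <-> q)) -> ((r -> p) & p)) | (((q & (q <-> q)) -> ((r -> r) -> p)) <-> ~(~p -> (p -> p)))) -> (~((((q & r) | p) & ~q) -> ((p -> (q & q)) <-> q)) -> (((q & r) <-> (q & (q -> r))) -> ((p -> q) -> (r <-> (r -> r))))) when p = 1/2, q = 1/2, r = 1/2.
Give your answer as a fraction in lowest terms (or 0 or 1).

1/2

q <-> q = 1/2 <-> 1/2 = 1/2
p <-> (q <-> q) = 1/2 <-> 1/2 = 1/2
r -> p = 1/2 -> 1/2 = 1/2
(r -> p) & p = 1/2 & 1/2 = 1/2
(p <-> (q <-> q)) -> ((r -> p) & p) = 1/2 -> 1/2 = 1/2
q <-> q = 1/2 <-> 1/2 = 1/2
q & (q <-> q) = 1/2 & 1/2 = 1/2
r -> r = 1/2 -> 1/2 = 1/2
(r -> r) -> p = 1/2 -> 1/2 = 1/2
(q & (q <-> q)) -> ((r -> r) -> p) = 1/2 -> 1/2 = 1/2
~p = ~1/2 = 1/2
p -> p = 1/2 -> 1/2 = 1/2
~p -> (p -> p) = 1/2 -> 1/2 = 1/2
~(~p -> (p -> p)) = ~1/2 = 1/2
((q & (q <-> q)) -> ((r -> r) -> p)) <-> ~(~p -> (p -> p)) = 1/2 <-> 1/2 = 1/2
((p <-> (q <-> q)) -> ((r -> p) & p)) | (((q & (q <-> q)) -> ((r -> r) -> p)) <-> ~(~p -> (p -> p))) = 1/2 | 1/2 = 1/2
q & r = 1/2 & 1/2 = 1/2
(q & r) | p = 1/2 | 1/2 = 1/2
~q = ~1/2 = 1/2
((q & r) | p) & ~q = 1/2 & 1/2 = 1/2
q & q = 1/2 & 1/2 = 1/2
p -> (q & q) = 1/2 -> 1/2 = 1/2
(p -> (q & q)) <-> q = 1/2 <-> 1/2 = 1/2
(((q & r) | p) & ~q) -> ((p -> (q & q)) <-> q) = 1/2 -> 1/2 = 1/2
~((((q & r) | p) & ~q) -> ((p -> (q & q)) <-> q)) = ~1/2 = 1/2
q & r = 1/2 & 1/2 = 1/2
q -> r = 1/2 -> 1/2 = 1/2
q & (q -> r) = 1/2 & 1/2 = 1/2
(q & r) <-> (q & (q -> r)) = 1/2 <-> 1/2 = 1/2
p -> q = 1/2 -> 1/2 = 1/2
r -> r = 1/2 -> 1/2 = 1/2
r <-> (r -> r) = 1/2 <-> 1/2 = 1/2
(p -> q) -> (r <-> (r -> r)) = 1/2 -> 1/2 = 1/2
((q & r) <-> (q & (q -> r))) -> ((p -> q) -> (r <-> (r -> r))) = 1/2 -> 1/2 = 1/2
~((((q & r) | p) & ~q) -> ((p -> (q & q)) <-> q)) -> (((q & r) <-> (q & (q -> r))) -> ((p -> q) -> (r <-> (r -> r)))) = 1/2 -> 1/2 = 1/2
(((p <-> (q <-> q)) -> ((r -> p) & p)) | (((q & (q <-> q)) -> ((r -> r) -> p)) <-> ~(~p -> (p -> p)))) -> (~((((q & r) | p) & ~q) -> ((p -> (q & q)) <-> q)) -> (((q & r) <-> (q & (q -> r))) -> ((p -> q) -> (r <-> (r -> r))))) = 1/2 -> 1/2 = 1/2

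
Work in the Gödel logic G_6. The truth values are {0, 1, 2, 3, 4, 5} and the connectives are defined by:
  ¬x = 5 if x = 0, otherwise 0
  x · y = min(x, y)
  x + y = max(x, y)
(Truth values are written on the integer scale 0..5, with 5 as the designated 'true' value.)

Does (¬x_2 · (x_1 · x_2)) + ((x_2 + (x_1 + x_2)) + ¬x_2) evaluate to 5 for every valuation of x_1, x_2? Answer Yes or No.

No

Counterexample: take x_1 = 0, x_2 = 1.
¬x_2 = ¬1 = 0
x_1 · x_2 = 0 · 1 = 0
¬x_2 · (x_1 · x_2) = 0 · 0 = 0
x_1 + x_2 = 0 + 1 = 1
x_2 + (x_1 + x_2) = 1 + 1 = 1
¬x_2 = ¬1 = 0
(x_2 + (x_1 + x_2)) + ¬x_2 = 1 + 0 = 1
(¬x_2 · (x_1 · x_2)) + ((x_2 + (x_1 + x_2)) + ¬x_2) = 0 + 1 = 1
This gives 1 ≠ 5.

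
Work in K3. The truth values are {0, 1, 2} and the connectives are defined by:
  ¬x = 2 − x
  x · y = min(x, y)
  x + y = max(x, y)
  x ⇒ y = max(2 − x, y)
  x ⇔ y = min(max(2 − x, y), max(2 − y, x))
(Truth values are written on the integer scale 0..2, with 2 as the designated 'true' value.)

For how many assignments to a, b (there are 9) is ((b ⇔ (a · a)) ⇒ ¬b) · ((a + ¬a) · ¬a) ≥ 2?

a = 0, b = 0 ↦ 2  ≥
a = 0, b = 1 ↦ 1  <
a = 0, b = 2 ↦ 2  ≥
a = 1, b = 0 ↦ 1  <
a = 1, b = 1 ↦ 1  <
a = 1, b = 2 ↦ 1  <
a = 2, b = 0 ↦ 0  <
a = 2, b = 1 ↦ 0  <
a = 2, b = 2 ↦ 0  <
So 2 of the 9 assignments meet the threshold.

2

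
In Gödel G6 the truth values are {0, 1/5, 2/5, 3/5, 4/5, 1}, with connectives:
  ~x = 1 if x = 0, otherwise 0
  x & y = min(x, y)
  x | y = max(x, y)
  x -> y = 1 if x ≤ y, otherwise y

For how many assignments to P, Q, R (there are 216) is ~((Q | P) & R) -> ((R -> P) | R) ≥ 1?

value 1: 212 assignments (counts)
value 4/5: 1 assignment
value 3/5: 1 assignment
value 2/5: 1 assignment
value 1/5: 1 assignment
So 212 of the 216 assignments meet the threshold.

212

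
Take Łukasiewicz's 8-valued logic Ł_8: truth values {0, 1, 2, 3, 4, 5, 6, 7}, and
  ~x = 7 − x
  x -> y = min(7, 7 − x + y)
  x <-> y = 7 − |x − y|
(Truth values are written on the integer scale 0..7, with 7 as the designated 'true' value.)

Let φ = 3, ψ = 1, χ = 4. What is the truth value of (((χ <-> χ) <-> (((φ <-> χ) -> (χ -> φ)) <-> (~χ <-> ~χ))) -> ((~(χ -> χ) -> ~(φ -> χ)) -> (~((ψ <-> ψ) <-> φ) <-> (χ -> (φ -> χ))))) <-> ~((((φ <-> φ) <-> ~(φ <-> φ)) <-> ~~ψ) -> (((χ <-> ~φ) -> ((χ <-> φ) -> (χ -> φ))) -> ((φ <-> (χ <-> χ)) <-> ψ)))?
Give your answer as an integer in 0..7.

χ <-> χ = 4 <-> 4 = 7
φ <-> χ = 3 <-> 4 = 6
χ -> φ = 4 -> 3 = 6
(φ <-> χ) -> (χ -> φ) = 6 -> 6 = 7
~χ = ~4 = 3
~χ = ~4 = 3
~χ <-> ~χ = 3 <-> 3 = 7
((φ <-> χ) -> (χ -> φ)) <-> (~χ <-> ~χ) = 7 <-> 7 = 7
(χ <-> χ) <-> (((φ <-> χ) -> (χ -> φ)) <-> (~χ <-> ~χ)) = 7 <-> 7 = 7
χ -> χ = 4 -> 4 = 7
~(χ -> χ) = ~7 = 0
φ -> χ = 3 -> 4 = 7
~(φ -> χ) = ~7 = 0
~(χ -> χ) -> ~(φ -> χ) = 0 -> 0 = 7
ψ <-> ψ = 1 <-> 1 = 7
(ψ <-> ψ) <-> φ = 7 <-> 3 = 3
~((ψ <-> ψ) <-> φ) = ~3 = 4
φ -> χ = 3 -> 4 = 7
χ -> (φ -> χ) = 4 -> 7 = 7
~((ψ <-> ψ) <-> φ) <-> (χ -> (φ -> χ)) = 4 <-> 7 = 4
(~(χ -> χ) -> ~(φ -> χ)) -> (~((ψ <-> ψ) <-> φ) <-> (χ -> (φ -> χ))) = 7 -> 4 = 4
((χ <-> χ) <-> (((φ <-> χ) -> (χ -> φ)) <-> (~χ <-> ~χ))) -> ((~(χ -> χ) -> ~(φ -> χ)) -> (~((ψ <-> ψ) <-> φ) <-> (χ -> (φ -> χ)))) = 7 -> 4 = 4
φ <-> φ = 3 <-> 3 = 7
φ <-> φ = 3 <-> 3 = 7
~(φ <-> φ) = ~7 = 0
(φ <-> φ) <-> ~(φ <-> φ) = 7 <-> 0 = 0
~ψ = ~1 = 6
~~ψ = ~6 = 1
((φ <-> φ) <-> ~(φ <-> φ)) <-> ~~ψ = 0 <-> 1 = 6
~φ = ~3 = 4
χ <-> ~φ = 4 <-> 4 = 7
χ <-> φ = 4 <-> 3 = 6
χ -> φ = 4 -> 3 = 6
(χ <-> φ) -> (χ -> φ) = 6 -> 6 = 7
(χ <-> ~φ) -> ((χ <-> φ) -> (χ -> φ)) = 7 -> 7 = 7
χ <-> χ = 4 <-> 4 = 7
φ <-> (χ <-> χ) = 3 <-> 7 = 3
(φ <-> (χ <-> χ)) <-> ψ = 3 <-> 1 = 5
((χ <-> ~φ) -> ((χ <-> φ) -> (χ -> φ))) -> ((φ <-> (χ <-> χ)) <-> ψ) = 7 -> 5 = 5
(((φ <-> φ) <-> ~(φ <-> φ)) <-> ~~ψ) -> (((χ <-> ~φ) -> ((χ <-> φ) -> (χ -> φ))) -> ((φ <-> (χ <-> χ)) <-> ψ)) = 6 -> 5 = 6
~((((φ <-> φ) <-> ~(φ <-> φ)) <-> ~~ψ) -> (((χ <-> ~φ) -> ((χ <-> φ) -> (χ -> φ))) -> ((φ <-> (χ <-> χ)) <-> ψ))) = ~6 = 1
(((χ <-> χ) <-> (((φ <-> χ) -> (χ -> φ)) <-> (~χ <-> ~χ))) -> ((~(χ -> χ) -> ~(φ -> χ)) -> (~((ψ <-> ψ) <-> φ) <-> (χ -> (φ -> χ))))) <-> ~((((φ <-> φ) <-> ~(φ <-> φ)) <-> ~~ψ) -> (((χ <-> ~φ) -> ((χ <-> φ) -> (χ -> φ))) -> ((φ <-> (χ <-> χ)) <-> ψ))) = 4 <-> 1 = 4

4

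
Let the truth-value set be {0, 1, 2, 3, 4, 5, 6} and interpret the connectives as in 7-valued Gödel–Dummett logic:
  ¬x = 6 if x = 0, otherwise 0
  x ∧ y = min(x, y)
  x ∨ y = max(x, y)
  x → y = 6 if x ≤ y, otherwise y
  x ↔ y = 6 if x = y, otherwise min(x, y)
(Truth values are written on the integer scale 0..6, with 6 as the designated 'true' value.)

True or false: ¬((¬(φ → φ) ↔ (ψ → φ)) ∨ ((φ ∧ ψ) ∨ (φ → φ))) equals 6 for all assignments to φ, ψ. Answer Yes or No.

Counterexample: take φ = 0, ψ = 0.
φ → φ = 0 → 0 = 6
¬(φ → φ) = ¬6 = 0
ψ → φ = 0 → 0 = 6
¬(φ → φ) ↔ (ψ → φ) = 0 ↔ 6 = 0
φ ∧ ψ = 0 ∧ 0 = 0
φ → φ = 0 → 0 = 6
(φ ∧ ψ) ∨ (φ → φ) = 0 ∨ 6 = 6
(¬(φ → φ) ↔ (ψ → φ)) ∨ ((φ ∧ ψ) ∨ (φ → φ)) = 0 ∨ 6 = 6
¬((¬(φ → φ) ↔ (ψ → φ)) ∨ ((φ ∧ ψ) ∨ (φ → φ))) = ¬6 = 0
This gives 0 ≠ 6.

No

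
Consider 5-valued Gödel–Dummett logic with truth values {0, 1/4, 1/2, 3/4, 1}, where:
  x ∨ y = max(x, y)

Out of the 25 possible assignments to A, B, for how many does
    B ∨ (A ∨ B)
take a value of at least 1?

value 1: 9 assignments (counts)
value 3/4: 7 assignments
value 1/2: 5 assignments
value 1/4: 3 assignments
value 0: 1 assignment
So 9 of the 25 assignments meet the threshold.

9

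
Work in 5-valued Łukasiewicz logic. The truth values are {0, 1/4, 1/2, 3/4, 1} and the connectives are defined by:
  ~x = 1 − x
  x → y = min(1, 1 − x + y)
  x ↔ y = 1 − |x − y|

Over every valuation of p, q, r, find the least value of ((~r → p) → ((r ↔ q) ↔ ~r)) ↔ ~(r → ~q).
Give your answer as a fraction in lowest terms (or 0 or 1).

Take p = 0, q = 0, r = 0:
~r = ~0 = 1
~r → p = 1 → 0 = 0
r ↔ q = 0 ↔ 0 = 1
~r = ~0 = 1
(r ↔ q) ↔ ~r = 1 ↔ 1 = 1
(~r → p) → ((r ↔ q) ↔ ~r) = 0 → 1 = 1
~q = ~0 = 1
r → ~q = 0 → 1 = 1
~(r → ~q) = ~1 = 0
((~r → p) → ((r ↔ q) ↔ ~r)) ↔ ~(r → ~q) = 1 ↔ 0 = 0
No assignment yields a value below 0, so this is the minimum.

0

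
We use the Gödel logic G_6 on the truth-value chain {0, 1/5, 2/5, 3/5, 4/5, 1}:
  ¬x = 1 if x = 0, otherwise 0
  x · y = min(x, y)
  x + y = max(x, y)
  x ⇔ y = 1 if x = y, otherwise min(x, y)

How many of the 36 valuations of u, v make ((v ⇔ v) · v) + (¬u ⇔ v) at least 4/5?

17

value 1: 11 assignments (counts)
value 4/5: 6 assignments (counts)
value 3/5: 6 assignments
value 2/5: 6 assignments
value 1/5: 6 assignments
value 0: 1 assignment
So 17 of the 36 assignments meet the threshold.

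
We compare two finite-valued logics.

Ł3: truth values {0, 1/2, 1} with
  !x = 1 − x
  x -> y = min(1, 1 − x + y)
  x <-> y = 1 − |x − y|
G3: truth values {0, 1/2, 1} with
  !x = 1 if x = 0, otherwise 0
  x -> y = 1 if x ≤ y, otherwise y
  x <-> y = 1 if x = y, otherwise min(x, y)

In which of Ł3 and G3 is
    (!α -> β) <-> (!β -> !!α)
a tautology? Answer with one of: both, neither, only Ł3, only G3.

only Ł3

In Ł3: every assignment gives 1 — tautology.
In G3: at α = 0, β = 1/2 the value is 1/2 — not a tautology.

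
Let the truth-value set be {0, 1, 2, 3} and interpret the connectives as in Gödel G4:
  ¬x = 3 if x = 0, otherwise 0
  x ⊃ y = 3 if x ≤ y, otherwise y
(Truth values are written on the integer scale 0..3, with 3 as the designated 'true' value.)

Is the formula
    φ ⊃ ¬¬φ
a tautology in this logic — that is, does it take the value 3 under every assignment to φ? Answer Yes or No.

Yes

φ = 0 ↦ 3
φ = 1 ↦ 3
φ = 2 ↦ 3
φ = 3 ↦ 3
Every assignment gives a value ≥ 3.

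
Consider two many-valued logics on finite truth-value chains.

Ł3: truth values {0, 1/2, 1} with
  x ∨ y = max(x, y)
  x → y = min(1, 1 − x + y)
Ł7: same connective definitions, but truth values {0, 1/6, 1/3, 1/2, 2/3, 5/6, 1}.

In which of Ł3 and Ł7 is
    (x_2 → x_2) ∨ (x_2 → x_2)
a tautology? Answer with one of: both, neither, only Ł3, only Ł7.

In Ł3: every assignment gives 1 — tautology.
In Ł7: every assignment gives 1 — tautology.

both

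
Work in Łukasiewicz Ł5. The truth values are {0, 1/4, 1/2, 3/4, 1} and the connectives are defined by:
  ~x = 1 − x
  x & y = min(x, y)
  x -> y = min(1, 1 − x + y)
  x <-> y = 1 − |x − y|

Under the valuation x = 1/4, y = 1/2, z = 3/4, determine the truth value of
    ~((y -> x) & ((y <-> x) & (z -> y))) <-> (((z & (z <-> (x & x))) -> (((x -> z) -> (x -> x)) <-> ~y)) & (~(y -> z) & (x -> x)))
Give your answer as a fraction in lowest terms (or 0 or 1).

y -> x = 1/2 -> 1/4 = 3/4
y <-> x = 1/2 <-> 1/4 = 3/4
z -> y = 3/4 -> 1/2 = 3/4
(y <-> x) & (z -> y) = 3/4 & 3/4 = 3/4
(y -> x) & ((y <-> x) & (z -> y)) = 3/4 & 3/4 = 3/4
~((y -> x) & ((y <-> x) & (z -> y))) = ~3/4 = 1/4
x & x = 1/4 & 1/4 = 1/4
z <-> (x & x) = 3/4 <-> 1/4 = 1/2
z & (z <-> (x & x)) = 3/4 & 1/2 = 1/2
x -> z = 1/4 -> 3/4 = 1
x -> x = 1/4 -> 1/4 = 1
(x -> z) -> (x -> x) = 1 -> 1 = 1
~y = ~1/2 = 1/2
((x -> z) -> (x -> x)) <-> ~y = 1 <-> 1/2 = 1/2
(z & (z <-> (x & x))) -> (((x -> z) -> (x -> x)) <-> ~y) = 1/2 -> 1/2 = 1
y -> z = 1/2 -> 3/4 = 1
~(y -> z) = ~1 = 0
x -> x = 1/4 -> 1/4 = 1
~(y -> z) & (x -> x) = 0 & 1 = 0
((z & (z <-> (x & x))) -> (((x -> z) -> (x -> x)) <-> ~y)) & (~(y -> z) & (x -> x)) = 1 & 0 = 0
~((y -> x) & ((y <-> x) & (z -> y))) <-> (((z & (z <-> (x & x))) -> (((x -> z) -> (x -> x)) <-> ~y)) & (~(y -> z) & (x -> x))) = 1/4 <-> 0 = 3/4

3/4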